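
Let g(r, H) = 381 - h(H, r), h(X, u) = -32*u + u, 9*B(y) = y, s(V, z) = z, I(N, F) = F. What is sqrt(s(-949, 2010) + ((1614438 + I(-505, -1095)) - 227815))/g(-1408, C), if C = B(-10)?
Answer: -sqrt(1387538)/43267 ≈ -0.027225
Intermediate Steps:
B(y) = y/9
C = -10/9 (C = (1/9)*(-10) = -10/9 ≈ -1.1111)
h(X, u) = -31*u
g(r, H) = 381 + 31*r (g(r, H) = 381 - (-31)*r = 381 + 31*r)
sqrt(s(-949, 2010) + ((1614438 + I(-505, -1095)) - 227815))/g(-1408, C) = sqrt(2010 + ((1614438 - 1095) - 227815))/(381 + 31*(-1408)) = sqrt(2010 + (1613343 - 227815))/(381 - 43648) = sqrt(2010 + 1385528)/(-43267) = sqrt(1387538)*(-1/43267) = -sqrt(1387538)/43267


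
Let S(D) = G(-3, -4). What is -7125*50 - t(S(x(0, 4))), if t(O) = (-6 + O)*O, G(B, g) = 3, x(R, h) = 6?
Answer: -356241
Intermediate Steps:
S(D) = 3
t(O) = O*(-6 + O)
-7125*50 - t(S(x(0, 4))) = -7125*50 - 3*(-6 + 3) = -375*950 - 3*(-3) = -356250 - 1*(-9) = -356250 + 9 = -356241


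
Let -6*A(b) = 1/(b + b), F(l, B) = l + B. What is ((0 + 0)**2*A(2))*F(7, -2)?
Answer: 0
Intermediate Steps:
F(l, B) = B + l
A(b) = -1/(12*b) (A(b) = -1/(6*(b + b)) = -1/(2*b)/6 = -1/(12*b))
((0 + 0)**2*A(2))*F(7, -2) = ((0 + 0)**2*(-1/12/2))*(-2 + 7) = (0**2*(-1/12*1/2))*5 = (0*(-1/24))*5 = 0*5 = 0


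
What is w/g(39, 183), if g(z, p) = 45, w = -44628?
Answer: -14876/15 ≈ -991.73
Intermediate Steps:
w/g(39, 183) = -44628/45 = -44628*1/45 = -14876/15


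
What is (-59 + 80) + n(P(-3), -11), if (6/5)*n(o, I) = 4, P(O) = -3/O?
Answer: 73/3 ≈ 24.333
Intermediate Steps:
n(o, I) = 10/3 (n(o, I) = (⅚)*4 = 10/3)
(-59 + 80) + n(P(-3), -11) = (-59 + 80) + 10/3 = 21 + 10/3 = 73/3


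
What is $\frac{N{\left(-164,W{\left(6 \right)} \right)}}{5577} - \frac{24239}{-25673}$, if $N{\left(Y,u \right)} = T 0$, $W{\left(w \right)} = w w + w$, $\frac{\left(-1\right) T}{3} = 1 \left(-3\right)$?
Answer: $\frac{24239}{25673} \approx 0.94414$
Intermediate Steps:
$T = 9$ ($T = - 3 \cdot 1 \left(-3\right) = \left(-3\right) \left(-3\right) = 9$)
$W{\left(w \right)} = w + w^{2}$ ($W{\left(w \right)} = w^{2} + w = w + w^{2}$)
$N{\left(Y,u \right)} = 0$ ($N{\left(Y,u \right)} = 9 \cdot 0 = 0$)
$\frac{N{\left(-164,W{\left(6 \right)} \right)}}{5577} - \frac{24239}{-25673} = \frac{0}{5577} - \frac{24239}{-25673} = 0 \cdot \frac{1}{5577} - - \frac{24239}{25673} = 0 + \frac{24239}{25673} = \frac{24239}{25673}$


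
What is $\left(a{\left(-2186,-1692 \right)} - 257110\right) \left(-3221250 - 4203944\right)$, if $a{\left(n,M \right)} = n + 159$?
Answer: $1924142497578$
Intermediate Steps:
$a{\left(n,M \right)} = 159 + n$
$\left(a{\left(-2186,-1692 \right)} - 257110\right) \left(-3221250 - 4203944\right) = \left(\left(159 - 2186\right) - 257110\right) \left(-3221250 - 4203944\right) = \left(-2027 - 257110\right) \left(-7425194\right) = \left(-259137\right) \left(-7425194\right) = 1924142497578$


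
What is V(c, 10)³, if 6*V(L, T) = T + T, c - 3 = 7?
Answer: 1000/27 ≈ 37.037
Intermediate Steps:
c = 10 (c = 3 + 7 = 10)
V(L, T) = T/3 (V(L, T) = (T + T)/6 = (2*T)/6 = T/3)
V(c, 10)³ = ((⅓)*10)³ = (10/3)³ = 1000/27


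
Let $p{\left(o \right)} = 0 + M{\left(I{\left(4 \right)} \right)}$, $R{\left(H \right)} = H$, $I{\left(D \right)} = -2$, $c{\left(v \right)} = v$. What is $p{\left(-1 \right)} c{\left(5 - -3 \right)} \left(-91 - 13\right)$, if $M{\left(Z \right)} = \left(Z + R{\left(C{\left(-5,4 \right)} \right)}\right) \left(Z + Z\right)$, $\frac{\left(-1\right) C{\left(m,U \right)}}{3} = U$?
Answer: $-46592$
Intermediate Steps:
$C{\left(m,U \right)} = - 3 U$
$M{\left(Z \right)} = 2 Z \left(-12 + Z\right)$ ($M{\left(Z \right)} = \left(Z - 12\right) \left(Z + Z\right) = \left(Z - 12\right) 2 Z = \left(-12 + Z\right) 2 Z = 2 Z \left(-12 + Z\right)$)
$p{\left(o \right)} = 56$ ($p{\left(o \right)} = 0 + 2 \left(-2\right) \left(-12 - 2\right) = 0 + 2 \left(-2\right) \left(-14\right) = 0 + 56 = 56$)
$p{\left(-1 \right)} c{\left(5 - -3 \right)} \left(-91 - 13\right) = 56 \left(5 - -3\right) \left(-91 - 13\right) = 56 \left(5 + 3\right) \left(-104\right) = 56 \cdot 8 \left(-104\right) = 448 \left(-104\right) = -46592$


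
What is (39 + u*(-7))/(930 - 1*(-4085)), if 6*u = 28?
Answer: 19/15045 ≈ 0.0012629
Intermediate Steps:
u = 14/3 (u = (⅙)*28 = 14/3 ≈ 4.6667)
(39 + u*(-7))/(930 - 1*(-4085)) = (39 + (14/3)*(-7))/(930 - 1*(-4085)) = (39 - 98/3)/(930 + 4085) = (19/3)/5015 = (19/3)*(1/5015) = 19/15045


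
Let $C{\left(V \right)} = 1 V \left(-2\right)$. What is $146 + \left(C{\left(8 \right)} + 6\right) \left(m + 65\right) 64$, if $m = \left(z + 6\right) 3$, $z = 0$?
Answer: $-52974$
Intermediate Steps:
$C{\left(V \right)} = - 2 V$ ($C{\left(V \right)} = V \left(-2\right) = - 2 V$)
$m = 18$ ($m = \left(0 + 6\right) 3 = 6 \cdot 3 = 18$)
$146 + \left(C{\left(8 \right)} + 6\right) \left(m + 65\right) 64 = 146 + \left(\left(-2\right) 8 + 6\right) \left(18 + 65\right) 64 = 146 + \left(-16 + 6\right) 83 \cdot 64 = 146 + \left(-10\right) 83 \cdot 64 = 146 - 53120 = -52974$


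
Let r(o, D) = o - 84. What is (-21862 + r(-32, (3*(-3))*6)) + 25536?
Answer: 3558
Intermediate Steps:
r(o, D) = -84 + o
(-21862 + r(-32, (3*(-3))*6)) + 25536 = (-21862 + (-84 - 32)) + 25536 = (-21862 - 116) + 25536 = -21978 + 25536 = 3558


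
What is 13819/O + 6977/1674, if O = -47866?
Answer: 5977463/1540917 ≈ 3.8792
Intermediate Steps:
13819/O + 6977/1674 = 13819/(-47866) + 6977/1674 = 13819*(-1/47866) + 6977*(1/1674) = -1063/3682 + 6977/1674 = 5977463/1540917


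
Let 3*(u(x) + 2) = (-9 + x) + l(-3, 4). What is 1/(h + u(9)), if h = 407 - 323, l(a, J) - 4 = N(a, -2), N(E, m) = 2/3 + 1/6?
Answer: 18/1505 ≈ 0.011960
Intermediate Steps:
N(E, m) = 5/6 (N(E, m) = 2*(1/3) + 1*(1/6) = 2/3 + 1/6 = 5/6)
l(a, J) = 29/6 (l(a, J) = 4 + 5/6 = 29/6)
h = 84
u(x) = -61/18 + x/3 (u(x) = -2 + ((-9 + x) + 29/6)/3 = -2 + (-25/6 + x)/3 = -2 + (-25/18 + x/3) = -61/18 + x/3)
1/(h + u(9)) = 1/(84 + (-61/18 + (1/3)*9)) = 1/(84 + (-61/18 + 3)) = 1/(84 - 7/18) = 1/(1505/18) = 18/1505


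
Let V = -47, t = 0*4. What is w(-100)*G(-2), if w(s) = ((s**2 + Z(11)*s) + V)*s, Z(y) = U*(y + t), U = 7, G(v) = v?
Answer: 450600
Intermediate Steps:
t = 0
Z(y) = 7*y (Z(y) = 7*(y + 0) = 7*y)
w(s) = s*(-47 + s**2 + 77*s) (w(s) = ((s**2 + (7*11)*s) - 47)*s = ((s**2 + 77*s) - 47)*s = (-47 + s**2 + 77*s)*s = s*(-47 + s**2 + 77*s))
w(-100)*G(-2) = -100*(-47 + (-100)**2 + 77*(-100))*(-2) = -100*(-47 + 10000 - 7700)*(-2) = -100*2253*(-2) = -225300*(-2) = 450600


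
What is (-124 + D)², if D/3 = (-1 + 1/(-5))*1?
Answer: 407044/25 ≈ 16282.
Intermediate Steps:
D = -18/5 (D = 3*((-1 + 1/(-5))*1) = 3*((-1 - ⅕)*1) = 3*(-6/5*1) = 3*(-6/5) = -18/5 ≈ -3.6000)
(-124 + D)² = (-124 - 18/5)² = (-638/5)² = 407044/25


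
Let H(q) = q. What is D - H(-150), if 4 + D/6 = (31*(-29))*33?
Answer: -177876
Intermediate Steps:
D = -178026 (D = -24 + 6*((31*(-29))*33) = -24 + 6*(-899*33) = -24 + 6*(-29667) = -24 - 178002 = -178026)
D - H(-150) = -178026 - 1*(-150) = -178026 + 150 = -177876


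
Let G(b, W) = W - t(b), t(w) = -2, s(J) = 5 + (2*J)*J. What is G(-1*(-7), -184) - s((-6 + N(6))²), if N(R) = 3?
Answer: -349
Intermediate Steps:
s(J) = 5 + 2*J²
G(b, W) = 2 + W (G(b, W) = W - 1*(-2) = W + 2 = 2 + W)
G(-1*(-7), -184) - s((-6 + N(6))²) = (2 - 184) - (5 + 2*((-6 + 3)²)²) = -182 - (5 + 2*((-3)²)²) = -182 - (5 + 2*9²) = -182 - (5 + 2*81) = -182 - (5 + 162) = -182 - 1*167 = -182 - 167 = -349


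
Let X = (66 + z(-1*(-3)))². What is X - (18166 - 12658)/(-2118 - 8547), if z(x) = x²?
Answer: 2222079/395 ≈ 5625.5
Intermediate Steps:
X = 5625 (X = (66 + (-1*(-3))²)² = (66 + 3²)² = (66 + 9)² = 75² = 5625)
X - (18166 - 12658)/(-2118 - 8547) = 5625 - (18166 - 12658)/(-2118 - 8547) = 5625 - 5508/(-10665) = 5625 - 5508*(-1)/10665 = 5625 - 1*(-204/395) = 5625 + 204/395 = 2222079/395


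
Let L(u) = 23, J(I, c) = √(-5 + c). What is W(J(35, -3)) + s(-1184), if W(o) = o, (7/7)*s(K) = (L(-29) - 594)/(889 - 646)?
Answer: -571/243 + 2*I*√2 ≈ -2.3498 + 2.8284*I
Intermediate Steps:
s(K) = -571/243 (s(K) = (23 - 594)/(889 - 646) = -571/243)
W(J(35, -3)) + s(-1184) = √(-5 - 3) - 571/243 = √(-8) - 571/243 = 2*I*√2 - 571/243 = -571/243 + 2*I*√2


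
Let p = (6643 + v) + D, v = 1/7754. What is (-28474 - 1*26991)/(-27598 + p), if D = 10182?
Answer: 430075610/83533841 ≈ 5.1485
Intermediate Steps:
v = 1/7754 ≈ 0.00012897
p = 130461051/7754 (p = (6643 + 1/7754) + 10182 = 51509823/7754 + 10182 = 130461051/7754 ≈ 16825.)
(-28474 - 1*26991)/(-27598 + p) = (-28474 - 1*26991)/(-27598 + 130461051/7754) = (-28474 - 26991)/(-83533841/7754) = -55465*(-7754/83533841) = 430075610/83533841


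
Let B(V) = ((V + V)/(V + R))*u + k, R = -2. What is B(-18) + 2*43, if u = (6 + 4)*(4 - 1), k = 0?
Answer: 140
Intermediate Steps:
u = 30 (u = 10*3 = 30)
B(V) = 60*V/(-2 + V) (B(V) = ((V + V)/(V - 2))*30 + 0 = ((2*V)/(-2 + V))*30 + 0 = (2*V/(-2 + V))*30 + 0 = 60*V/(-2 + V) + 0 = 60*V/(-2 + V))
B(-18) + 2*43 = 60*(-18)/(-2 - 18) + 2*43 = 60*(-18)/(-20) + 86 = 60*(-18)*(-1/20) + 86 = 54 + 86 = 140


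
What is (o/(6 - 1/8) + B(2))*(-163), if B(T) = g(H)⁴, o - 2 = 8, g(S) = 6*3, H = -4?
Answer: -804234176/47 ≈ -1.7111e+7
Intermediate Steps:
g(S) = 18
o = 10 (o = 2 + 8 = 10)
B(T) = 104976 (B(T) = 18⁴ = 104976)
(o/(6 - 1/8) + B(2))*(-163) = (10/(6 - 1/8) + 104976)*(-163) = (10/(6 - 1*⅛) + 104976)*(-163) = (10/(6 - ⅛) + 104976)*(-163) = (10/(47/8) + 104976)*(-163) = ((8/47)*10 + 104976)*(-163) = (80/47 + 104976)*(-163) = (4933952/47)*(-163) = -804234176/47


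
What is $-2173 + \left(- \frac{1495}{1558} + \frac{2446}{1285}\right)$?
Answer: $- \frac{4348521397}{2002030} \approx -2172.1$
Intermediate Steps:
$-2173 + \left(- \frac{1495}{1558} + \frac{2446}{1285}\right) = -2173 + \frac{1889793}{2002030} = - \frac{4348521397}{2002030}$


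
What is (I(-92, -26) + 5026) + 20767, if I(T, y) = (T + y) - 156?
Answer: 25519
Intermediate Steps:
I(T, y) = -156 + T + y
(I(-92, -26) + 5026) + 20767 = ((-156 - 92 - 26) + 5026) + 20767 = (-274 + 5026) + 20767 = 4752 + 20767 = 25519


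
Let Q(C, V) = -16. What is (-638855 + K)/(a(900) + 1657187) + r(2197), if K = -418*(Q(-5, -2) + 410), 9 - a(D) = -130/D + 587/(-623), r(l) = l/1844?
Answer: 121061933051093/171342710956756 ≈ 0.70655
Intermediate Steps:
r(l) = l/1844 (r(l) = l*(1/1844) = l/1844)
a(D) = 6194/623 + 130/D (a(D) = 9 - (-130/D + 587/(-623)) = 9 - (-130/D + 587*(-1/623)) = 9 - (-130/D - 587/623) = 9 - (-587/623 - 130/D) = 9 + (587/623 + 130/D) = 6194/623 + 130/D)
K = -164692 (K = -418*(-16 + 410) = -418*394 = -164692)
(-638855 + K)/(a(900) + 1657187) + r(2197) = (-638855 - 164692)/((6194/623 + 130/900) + 1657187) + (1/1844)*2197 = -803547/((6194/623 + 130*(1/900)) + 1657187) + 2197/1844 = -803547/((6194/623 + 13/90) + 1657187) + 2197/1844 = -803547/(565559/56070 + 1657187) + 2197/1844 = -803547/92919040649/56070 + 2197/1844 = -803547*56070/92919040649 + 2197/1844 = -45054880290/92919040649 + 2197/1844 = 121061933051093/171342710956756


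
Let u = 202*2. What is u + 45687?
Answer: 46091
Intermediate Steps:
u = 404
u + 45687 = 404 + 45687 = 46091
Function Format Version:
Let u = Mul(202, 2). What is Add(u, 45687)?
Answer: 46091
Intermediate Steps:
u = 404
Add(u, 45687) = Add(404, 45687) = 46091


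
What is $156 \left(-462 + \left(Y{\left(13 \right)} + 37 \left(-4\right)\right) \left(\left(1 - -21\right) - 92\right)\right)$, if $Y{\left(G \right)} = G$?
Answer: $1402128$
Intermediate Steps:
$156 \left(-462 + \left(Y{\left(13 \right)} + 37 \left(-4\right)\right) \left(\left(1 - -21\right) - 92\right)\right) = 156 \left(-462 + \left(13 + 37 \left(-4\right)\right) \left(\left(1 - -21\right) - 92\right)\right) = 156 \left(-462 + \left(13 - 148\right) \left(\left(1 + 21\right) - 92\right)\right) = 156 \left(-462 - 135 \left(22 - 92\right)\right) = 156 \left(-462 - -9450\right) = 156 \left(-462 + 9450\right) = 156 \cdot 8988 = 1402128$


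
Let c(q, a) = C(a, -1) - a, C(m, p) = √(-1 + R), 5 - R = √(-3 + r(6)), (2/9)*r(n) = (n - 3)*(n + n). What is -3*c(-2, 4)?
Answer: 12 - 3*√(4 - √159) ≈ 12.0 - 8.8026*I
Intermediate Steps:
r(n) = 9*n*(-3 + n) (r(n) = 9*((n - 3)*(n + n))/2 = 9*((-3 + n)*(2*n))/2 = 9*(2*n*(-3 + n))/2 = 9*n*(-3 + n))
R = 5 - √159 (R = 5 - √(-3 + 9*6*(-3 + 6)) = 5 - √(-3 + 9*6*3) = 5 - √(-3 + 162) = 5 - √159 ≈ -7.6095)
C(m, p) = √(4 - √159) (C(m, p) = √(-1 + (5 - √159)) = √(4 - √159))
c(q, a) = √(4 - √159) - a
-3*c(-2, 4) = -3*(√(4 - √159) - 1*4) = -3*(√(4 - √159) - 4) = -3*(-4 + √(4 - √159)) = 12 - 3*√(4 - √159)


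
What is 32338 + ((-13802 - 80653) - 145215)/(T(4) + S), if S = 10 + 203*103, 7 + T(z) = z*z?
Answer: 112754999/3488 ≈ 32327.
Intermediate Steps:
T(z) = -7 + z² (T(z) = -7 + z*z = -7 + z²)
S = 20919 (S = 10 + 20909 = 20919)
32338 + ((-13802 - 80653) - 145215)/(T(4) + S) = 32338 + ((-13802 - 80653) - 145215)/((-7 + 4²) + 20919) = 32338 + (-94455 - 145215)/((-7 + 16) + 20919) = 32338 - 239670/(9 + 20919) = 32338 - 239670/20928 = 32338 - 239670*1/20928 = 32338 - 39945/3488 = 112754999/3488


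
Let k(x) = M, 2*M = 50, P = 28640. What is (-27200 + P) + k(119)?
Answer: 1465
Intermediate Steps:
M = 25 (M = (1/2)*50 = 25)
k(x) = 25
(-27200 + P) + k(119) = (-27200 + 28640) + 25 = 1440 + 25 = 1465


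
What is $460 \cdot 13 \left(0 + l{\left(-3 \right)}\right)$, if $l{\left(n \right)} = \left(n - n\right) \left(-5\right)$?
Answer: $0$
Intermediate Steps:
$l{\left(n \right)} = 0$ ($l{\left(n \right)} = 0 \left(-5\right) = 0$)
$460 \cdot 13 \left(0 + l{\left(-3 \right)}\right) = 460 \cdot 13 \left(0 + 0\right) = 460 \cdot 13 \cdot 0 = 460 \cdot 0 = 0$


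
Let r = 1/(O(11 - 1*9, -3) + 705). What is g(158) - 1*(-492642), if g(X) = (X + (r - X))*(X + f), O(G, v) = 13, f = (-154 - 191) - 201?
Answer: 176858284/359 ≈ 4.9264e+5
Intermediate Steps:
f = -546 (f = -345 - 201 = -546)
r = 1/718 (r = 1/(13 + 705) = 1/718 ≈ 0.0013928)
g(X) = -273/359 + X/718 (g(X) = (X + (1/718 - X))*(X - 546) = (-546 + X)/718 = -273/359 + X/718)
g(158) - 1*(-492642) = (-273/359 + (1/718)*158) - 1*(-492642) = (-273/359 + 79/359) + 492642 = -194/359 + 492642 = 176858284/359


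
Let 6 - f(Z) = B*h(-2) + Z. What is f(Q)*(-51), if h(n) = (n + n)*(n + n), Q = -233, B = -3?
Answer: -14637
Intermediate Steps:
h(n) = 4*n² (h(n) = (2*n)*(2*n) = 4*n²)
f(Z) = 54 - Z (f(Z) = 6 - (-12*(-2)² + Z) = 6 - (-12*4 + Z) = 6 - (-3*16 + Z) = 6 - (-48 + Z) = 6 + (48 - Z) = 54 - Z)
f(Q)*(-51) = (54 - 1*(-233))*(-51) = (54 + 233)*(-51) = 287*(-51) = -14637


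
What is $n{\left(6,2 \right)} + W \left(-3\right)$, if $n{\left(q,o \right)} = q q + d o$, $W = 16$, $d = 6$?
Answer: $0$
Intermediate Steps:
$n{\left(q,o \right)} = q^{2} + 6 o$ ($n{\left(q,o \right)} = q q + 6 o = q^{2} + 6 o$)
$n{\left(6,2 \right)} + W \left(-3\right) = \left(6^{2} + 6 \cdot 2\right) + 16 \left(-3\right) = \left(36 + 12\right) - 48 = 48 - 48 = 0$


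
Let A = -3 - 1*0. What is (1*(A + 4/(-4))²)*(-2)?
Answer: -32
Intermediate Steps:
A = -3 (A = -3 + 0 = -3)
(1*(A + 4/(-4))²)*(-2) = (1*(-3 + 4/(-4))²)*(-2) = (1*(-3 + 4*(-¼))²)*(-2) = (1*(-3 - 1)²)*(-2) = (1*(-4)²)*(-2) = (1*16)*(-2) = 16*(-2) = -32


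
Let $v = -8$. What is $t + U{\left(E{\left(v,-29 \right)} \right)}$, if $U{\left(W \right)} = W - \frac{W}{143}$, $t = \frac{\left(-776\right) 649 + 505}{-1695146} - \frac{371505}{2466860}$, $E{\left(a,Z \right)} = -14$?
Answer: $- \frac{74779724663555}{5436194220028} \approx -13.756$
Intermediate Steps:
$t = \frac{61136892161}{418168786156}$ ($t = \left(-503624 + 505\right) \left(- \frac{1}{1695146}\right) - \frac{74301}{493372} = \left(-503119\right) \left(- \frac{1}{1695146}\right) - \frac{74301}{493372} = \frac{503119}{1695146} - \frac{74301}{493372} = \frac{61136892161}{418168786156} \approx 0.1462$)
$U{\left(W \right)} = \frac{142 W}{143}$ ($U{\left(W \right)} = W - W \frac{1}{143} = W - \frac{W}{143} = \frac{142 W}{143}$)
$t + U{\left(E{\left(v,-29 \right)} \right)} = \frac{61136892161}{418168786156} + \frac{142}{143} \left(-14\right) = \frac{61136892161}{418168786156} - \frac{1988}{143} = - \frac{74779724663555}{5436194220028}$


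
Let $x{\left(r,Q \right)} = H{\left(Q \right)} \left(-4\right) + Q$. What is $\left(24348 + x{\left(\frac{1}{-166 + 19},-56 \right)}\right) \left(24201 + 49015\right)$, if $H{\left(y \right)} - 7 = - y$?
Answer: $1760112640$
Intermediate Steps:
$H{\left(y \right)} = 7 - y$
$x{\left(r,Q \right)} = -28 + 5 Q$ ($x{\left(r,Q \right)} = \left(7 - Q\right) \left(-4\right) + Q = \left(-28 + 4 Q\right) + Q = -28 + 5 Q$)
$\left(24348 + x{\left(\frac{1}{-166 + 19},-56 \right)}\right) \left(24201 + 49015\right) = \left(24348 + \left(-28 + 5 \left(-56\right)\right)\right) \left(24201 + 49015\right) = \left(24348 - 308\right) 73216 = 24040 \cdot 73216 = 1760112640$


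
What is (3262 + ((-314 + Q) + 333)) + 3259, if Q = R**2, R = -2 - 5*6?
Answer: 7564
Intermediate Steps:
R = -32 (R = -2 - 30 = -32)
Q = 1024 (Q = (-32)**2 = 1024)
(3262 + ((-314 + Q) + 333)) + 3259 = (3262 + ((-314 + 1024) + 333)) + 3259 = (3262 + (710 + 333)) + 3259 = (3262 + 1043) + 3259 = 4305 + 3259 = 7564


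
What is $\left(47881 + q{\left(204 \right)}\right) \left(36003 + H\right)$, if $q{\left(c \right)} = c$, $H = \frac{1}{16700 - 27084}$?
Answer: $\frac{304691948065}{176} \approx 1.7312 \cdot 10^{9}$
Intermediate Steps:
$H = - \frac{1}{10384}$ ($H = \frac{1}{-10384} = - \frac{1}{10384} \approx -9.6302 \cdot 10^{-5}$)
$\left(47881 + q{\left(204 \right)}\right) \left(36003 + H\right) = \left(47881 + 204\right) \left(36003 - \frac{1}{10384}\right) = 48085 \cdot \frac{373855151}{10384} = \frac{304691948065}{176}$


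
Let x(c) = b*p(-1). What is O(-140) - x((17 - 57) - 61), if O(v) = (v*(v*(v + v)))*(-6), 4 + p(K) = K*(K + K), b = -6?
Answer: 32927988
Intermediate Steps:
p(K) = -4 + 2*K² (p(K) = -4 + K*(K + K) = -4 + K*(2*K) = -4 + 2*K²)
x(c) = 12 (x(c) = -6*(-4 + 2*(-1)²) = -6*(-4 + 2*1) = -6*(-4 + 2) = -6*(-2) = 12)
O(v) = -12*v³ (O(v) = (v*(v*(2*v)))*(-6) = (v*(2*v²))*(-6) = (2*v³)*(-6) = -12*v³)
O(-140) - x((17 - 57) - 61) = -12*(-140)³ - 1*12 = -12*(-2744000) - 12 = 32928000 - 12 = 32927988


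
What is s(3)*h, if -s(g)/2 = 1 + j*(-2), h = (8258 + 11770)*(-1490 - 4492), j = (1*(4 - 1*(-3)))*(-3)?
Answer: 10303444656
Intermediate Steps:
j = -21 (j = (1*(4 + 3))*(-3) = (1*7)*(-3) = 7*(-3) = -21)
h = -119807496 (h = 20028*(-5982) = -119807496)
s(g) = -86 (s(g) = -2*(1 - 21*(-2)) = -2*(1 + 42) = -2*43 = -86)
s(3)*h = -86*(-119807496) = 10303444656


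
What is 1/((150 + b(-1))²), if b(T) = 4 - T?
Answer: 1/24025 ≈ 4.1623e-5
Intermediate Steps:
1/((150 + b(-1))²) = 1/((150 + (4 - 1*(-1)))²) = 1/((150 + (4 + 1))²) = 1/((150 + 5)²) = 1/(155²) = 1/24025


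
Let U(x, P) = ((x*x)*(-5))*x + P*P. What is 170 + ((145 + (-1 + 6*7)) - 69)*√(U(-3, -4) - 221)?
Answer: 170 + 117*I*√70 ≈ 170.0 + 978.89*I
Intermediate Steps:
U(x, P) = P² - 5*x³ (U(x, P) = (x²*(-5))*x + P² = (-5*x²)*x + P² = -5*x³ + P² = P² - 5*x³)
170 + ((145 + (-1 + 6*7)) - 69)*√(U(-3, -4) - 221) = 170 + ((145 + (-1 + 6*7)) - 69)*√(((-4)² - 5*(-3)³) - 221) = 170 + ((145 + (-1 + 42)) - 69)*√((16 - 5*(-27)) - 221) = 170 + ((145 + 41) - 69)*√((16 + 135) - 221) = 170 + (186 - 69)*√(151 - 221) = 170 + 117*√(-70) = 170 + 117*(I*√70) = 170 + 117*I*√70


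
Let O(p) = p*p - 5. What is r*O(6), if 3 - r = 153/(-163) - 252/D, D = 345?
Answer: 2713182/18745 ≈ 144.74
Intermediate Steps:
O(p) = -5 + p² (O(p) = p² - 5 = -5 + p²)
r = 87522/18745 (r = 3 - (153/(-163) - 252/345) = 3 - (153*(-1/163) - 252*1/345) = 3 - (-153/163 - 84/115) = 3 - 1*(-31287/18745) = 3 + 31287/18745 = 87522/18745 ≈ 4.6691)
r*O(6) = 87522*(-5 + 6²)/18745 = 87522*(-5 + 36)/18745 = (87522/18745)*31 = 2713182/18745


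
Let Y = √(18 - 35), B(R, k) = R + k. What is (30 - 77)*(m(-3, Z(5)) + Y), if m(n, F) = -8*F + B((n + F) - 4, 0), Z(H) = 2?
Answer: 987 - 47*I*√17 ≈ 987.0 - 193.79*I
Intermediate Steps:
m(n, F) = -4 + n - 7*F (m(n, F) = -8*F + (((n + F) - 4) + 0) = -8*F + (((F + n) - 4) + 0) = -8*F + ((-4 + F + n) + 0) = -8*F + (-4 + F + n) = -4 + n - 7*F)
Y = I*√17 (Y = √(-17) = I*√17 ≈ 4.1231*I)
(30 - 77)*(m(-3, Z(5)) + Y) = (30 - 77)*((-4 - 3 - 7*2) + I*√17) = -47*((-4 - 3 - 14) + I*√17) = -47*(-21 + I*√17) = 987 - 47*I*√17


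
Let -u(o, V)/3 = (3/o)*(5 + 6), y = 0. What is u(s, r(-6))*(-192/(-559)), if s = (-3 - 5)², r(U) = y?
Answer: -297/559 ≈ -0.53131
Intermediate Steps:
r(U) = 0
s = 64 (s = (-8)² = 64)
u(o, V) = -99/o (u(o, V) = -3*3/o*(5 + 6) = -3*3/o*11 = -99/o)
u(s, r(-6))*(-192/(-559)) = (-99/64)*(-192/(-559)) = (-99*1/64)*(-192*(-1/559)) = -99/64*192/559 = -297/559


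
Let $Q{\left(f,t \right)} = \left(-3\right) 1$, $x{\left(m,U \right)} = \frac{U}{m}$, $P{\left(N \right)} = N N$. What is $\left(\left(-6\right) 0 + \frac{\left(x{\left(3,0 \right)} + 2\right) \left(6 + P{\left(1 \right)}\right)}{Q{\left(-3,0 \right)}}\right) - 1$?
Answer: $- \frac{17}{3} \approx -5.6667$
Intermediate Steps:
$P{\left(N \right)} = N^{2}$
$Q{\left(f,t \right)} = -3$
$\left(\left(-6\right) 0 + \frac{\left(x{\left(3,0 \right)} + 2\right) \left(6 + P{\left(1 \right)}\right)}{Q{\left(-3,0 \right)}}\right) - 1 = \left(\left(-6\right) 0 + \frac{\left(\frac{0}{3} + 2\right) \left(6 + 1^{2}\right)}{-3}\right) - 1 = \left(0 + \left(0 \cdot \frac{1}{3} + 2\right) \left(6 + 1\right) \left(- \frac{1}{3}\right)\right) - 1 = \left(0 + \left(0 + 2\right) 7 \left(- \frac{1}{3}\right)\right) - 1 = \left(0 + 2 \cdot 7 \left(- \frac{1}{3}\right)\right) - 1 = \left(0 + 14 \left(- \frac{1}{3}\right)\right) - 1 = \left(0 - \frac{14}{3}\right) - 1 = - \frac{14}{3} - 1 = - \frac{17}{3}$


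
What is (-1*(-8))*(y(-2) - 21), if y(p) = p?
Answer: -184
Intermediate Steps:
(-1*(-8))*(y(-2) - 21) = (-1*(-8))*(-2 - 21) = 8*(-23) = -184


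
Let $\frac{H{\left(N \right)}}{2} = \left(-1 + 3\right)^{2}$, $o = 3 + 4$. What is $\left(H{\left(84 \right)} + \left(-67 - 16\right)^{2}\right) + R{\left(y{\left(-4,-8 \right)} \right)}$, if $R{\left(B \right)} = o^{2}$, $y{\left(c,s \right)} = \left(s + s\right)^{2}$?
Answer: $6946$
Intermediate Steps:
$o = 7$
$y{\left(c,s \right)} = 4 s^{2}$ ($y{\left(c,s \right)} = \left(2 s\right)^{2} = 4 s^{2}$)
$H{\left(N \right)} = 8$ ($H{\left(N \right)} = 2 \left(-1 + 3\right)^{2} = 2 \cdot 2^{2} = 2 \cdot 4 = 8$)
$R{\left(B \right)} = 49$ ($R{\left(B \right)} = 7^{2} = 49$)
$\left(H{\left(84 \right)} + \left(-67 - 16\right)^{2}\right) + R{\left(y{\left(-4,-8 \right)} \right)} = \left(8 + \left(-67 - 16\right)^{2}\right) + 49 = \left(8 + \left(-83\right)^{2}\right) + 49 = \left(8 + 6889\right) + 49 = 6897 + 49 = 6946$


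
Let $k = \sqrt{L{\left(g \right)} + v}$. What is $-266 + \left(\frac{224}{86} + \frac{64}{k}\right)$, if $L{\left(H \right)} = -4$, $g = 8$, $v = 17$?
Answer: $- \frac{11326}{43} + \frac{64 \sqrt{13}}{13} \approx -245.65$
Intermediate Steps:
$k = \sqrt{13}$ ($k = \sqrt{-4 + 17} = \sqrt{13} \approx 3.6056$)
$-266 + \left(\frac{224}{86} + \frac{64}{k}\right) = -266 + \left(\frac{224}{86} + \frac{64}{\sqrt{13}}\right) = -266 + \left(224 \cdot \frac{1}{86} + 64 \frac{\sqrt{13}}{13}\right) = -266 + \left(\frac{112}{43} + \frac{64 \sqrt{13}}{13}\right) = - \frac{11326}{43} + \frac{64 \sqrt{13}}{13}$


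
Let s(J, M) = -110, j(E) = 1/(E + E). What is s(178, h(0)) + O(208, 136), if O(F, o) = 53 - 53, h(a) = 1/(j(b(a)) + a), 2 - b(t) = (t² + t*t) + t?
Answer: -110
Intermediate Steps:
b(t) = 2 - t - 2*t² (b(t) = 2 - ((t² + t*t) + t) = 2 - ((t² + t²) + t) = 2 - (2*t² + t) = 2 - (t + 2*t²) = 2 + (-t - 2*t²) = 2 - t - 2*t²)
j(E) = 1/(2*E)
h(a) = 1/(a + 1/(2*(2 - a - 2*a²))) (h(a) = 1/(1/(2*(2 - a - 2*a²)) + a) = 1/(a + 1/(2*(2 - a - 2*a²))))
O(F, o) = 0
s(178, h(0)) + O(208, 136) = -110 + 0 = -110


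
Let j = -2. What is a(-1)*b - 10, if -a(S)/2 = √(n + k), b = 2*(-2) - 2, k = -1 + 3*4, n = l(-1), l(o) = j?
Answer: 26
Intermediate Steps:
l(o) = -2
n = -2
k = 11 (k = -1 + 12 = 11)
b = -6 (b = -4 - 2 = -6)
a(S) = -6 (a(S) = -2*√(-2 + 11) = -2*√9 = -2*3 = -6)
a(-1)*b - 10 = -6*(-6) - 10 = 36 - 10 = 26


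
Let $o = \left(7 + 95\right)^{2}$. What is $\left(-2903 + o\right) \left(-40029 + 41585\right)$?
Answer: $11671556$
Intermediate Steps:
$o = 10404$ ($o = 102^{2} = 10404$)
$\left(-2903 + o\right) \left(-40029 + 41585\right) = \left(-2903 + 10404\right) \left(-40029 + 41585\right) = 7501 \cdot 1556 = 11671556$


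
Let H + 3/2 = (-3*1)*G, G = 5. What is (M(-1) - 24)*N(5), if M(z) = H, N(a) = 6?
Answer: -243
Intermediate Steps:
H = -33/2 (H = -3/2 - 3*1*5 = -3/2 - 3*5 = -3/2 - 15 = -33/2 ≈ -16.500)
M(z) = -33/2
(M(-1) - 24)*N(5) = (-33/2 - 24)*6 = -81/2*6 = -243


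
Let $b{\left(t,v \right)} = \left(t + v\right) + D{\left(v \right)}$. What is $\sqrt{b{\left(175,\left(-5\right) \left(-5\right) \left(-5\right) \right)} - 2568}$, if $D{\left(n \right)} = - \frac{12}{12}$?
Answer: $i \sqrt{2519} \approx 50.19 i$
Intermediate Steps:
$D{\left(n \right)} = -1$ ($D{\left(n \right)} = \left(-12\right) \frac{1}{12} = -1$)
$b{\left(t,v \right)} = -1 + t + v$ ($b{\left(t,v \right)} = \left(t + v\right) - 1 = -1 + t + v$)
$\sqrt{b{\left(175,\left(-5\right) \left(-5\right) \left(-5\right) \right)} - 2568} = \sqrt{\left(-1 + 175 + \left(-5\right) \left(-5\right) \left(-5\right)\right) - 2568} = \sqrt{\left(-1 + 175 + 25 \left(-5\right)\right) - 2568} = \sqrt{\left(-1 + 175 - 125\right) - 2568} = \sqrt{49 - 2568} = \sqrt{-2519} = i \sqrt{2519}$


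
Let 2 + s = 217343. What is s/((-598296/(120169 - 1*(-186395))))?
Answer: -5552410527/49858 ≈ -1.1136e+5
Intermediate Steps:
s = 217341 (s = -2 + 217343 = 217341)
s/((-598296/(120169 - 1*(-186395)))) = 217341/((-598296/(120169 - 1*(-186395)))) = 217341/((-598296/(120169 + 186395))) = 217341/((-598296/306564)) = 217341/((-598296*1/306564)) = 217341/(-49858/25547) = 217341*(-25547/49858) = -5552410527/49858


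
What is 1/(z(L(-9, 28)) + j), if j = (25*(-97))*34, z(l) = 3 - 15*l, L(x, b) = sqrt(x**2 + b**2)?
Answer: -82447/6797313184 + 15*sqrt(865)/6797313184 ≈ -1.2064e-5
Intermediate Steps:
L(x, b) = sqrt(b**2 + x**2)
j = -82450 (j = -2425*34 = -82450)
1/(z(L(-9, 28)) + j) = 1/((3 - 15*sqrt(28**2 + (-9)**2)) - 82450) = 1/((3 - 15*sqrt(784 + 81)) - 82450) = 1/((3 - 15*sqrt(865)) - 82450) = 1/(-82447 - 15*sqrt(865))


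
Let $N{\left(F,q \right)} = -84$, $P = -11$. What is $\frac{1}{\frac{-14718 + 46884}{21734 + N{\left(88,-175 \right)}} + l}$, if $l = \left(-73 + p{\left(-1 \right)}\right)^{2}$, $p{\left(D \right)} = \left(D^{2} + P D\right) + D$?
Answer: $\frac{10825}{41627383} \approx 0.00026005$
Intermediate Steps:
$p{\left(D \right)} = D^{2} - 10 D$ ($p{\left(D \right)} = \left(D^{2} - 11 D\right) + D = D^{2} - 10 D$)
$l = 3844$ ($l = \left(-73 - \left(-10 - 1\right)\right)^{2} = \left(-73 - -11\right)^{2} = \left(-73 + 11\right)^{2} = \left(-62\right)^{2} = 3844$)
$\frac{1}{\frac{-14718 + 46884}{21734 + N{\left(88,-175 \right)}} + l} = \frac{1}{\frac{-14718 + 46884}{21734 - 84} + 3844} = \frac{1}{\frac{32166}{21650} + 3844} = \frac{1}{32166 \cdot \frac{1}{21650} + 3844} = \frac{1}{\frac{16083}{10825} + 3844} = \frac{1}{\frac{41627383}{10825}} = \frac{10825}{41627383}$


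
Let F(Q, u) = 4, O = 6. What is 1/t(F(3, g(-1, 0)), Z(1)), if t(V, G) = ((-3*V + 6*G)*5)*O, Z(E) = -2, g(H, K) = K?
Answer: -1/720 ≈ -0.0013889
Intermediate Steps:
t(V, G) = -90*V + 180*G (t(V, G) = ((-3*V + 6*G)*5)*6 = (-15*V + 30*G)*6 = -90*V + 180*G)
1/t(F(3, g(-1, 0)), Z(1)) = 1/(-90*4 + 180*(-2)) = 1/(-360 - 360) = 1/(-720) = -1/720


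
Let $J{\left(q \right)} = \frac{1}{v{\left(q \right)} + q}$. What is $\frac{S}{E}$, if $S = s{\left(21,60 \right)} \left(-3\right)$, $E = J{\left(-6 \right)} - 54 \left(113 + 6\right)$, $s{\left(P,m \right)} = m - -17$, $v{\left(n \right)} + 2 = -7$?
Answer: $\frac{3465}{96391} \approx 0.035947$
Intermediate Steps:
$v{\left(n \right)} = -9$ ($v{\left(n \right)} = -2 - 7 = -9$)
$s{\left(P,m \right)} = 17 + m$ ($s{\left(P,m \right)} = m + 17 = 17 + m$)
$J{\left(q \right)} = \frac{1}{-9 + q}$
$E = - \frac{96391}{15}$ ($E = \frac{1}{-9 - 6} - 54 \left(113 + 6\right) = \frac{1}{-15} - 6426 = - \frac{1}{15} - 6426 = - \frac{96391}{15} \approx -6426.1$)
$S = -231$ ($S = \left(17 + 60\right) \left(-3\right) = 77 \left(-3\right) = -231$)
$\frac{S}{E} = - \frac{231}{- \frac{96391}{15}} = \left(-231\right) \left(- \frac{15}{96391}\right) = \frac{3465}{96391}$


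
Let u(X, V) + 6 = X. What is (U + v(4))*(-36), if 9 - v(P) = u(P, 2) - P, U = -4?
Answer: -396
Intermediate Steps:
u(X, V) = -6 + X
v(P) = 15 (v(P) = 9 - ((-6 + P) - P) = 9 - 1*(-6) = 9 + 6 = 15)
(U + v(4))*(-36) = (-4 + 15)*(-36) = 11*(-36) = -396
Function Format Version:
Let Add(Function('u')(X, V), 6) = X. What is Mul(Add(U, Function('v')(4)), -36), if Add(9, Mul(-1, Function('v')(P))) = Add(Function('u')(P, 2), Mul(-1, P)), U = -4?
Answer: -396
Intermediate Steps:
Function('u')(X, V) = Add(-6, X)
Function('v')(P) = 15 (Function('v')(P) = Add(9, Mul(-1, Add(Add(-6, P), Mul(-1, P)))) = Add(9, Mul(-1, -6)) = Add(9, 6) = 15)
Mul(Add(U, Function('v')(4)), -36) = Mul(Add(-4, 15), -36) = Mul(11, -36) = -396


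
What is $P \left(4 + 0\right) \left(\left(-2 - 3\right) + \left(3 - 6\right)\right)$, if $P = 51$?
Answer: $-1632$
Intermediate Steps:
$P \left(4 + 0\right) \left(\left(-2 - 3\right) + \left(3 - 6\right)\right) = 51 \left(4 + 0\right) \left(\left(-2 - 3\right) + \left(3 - 6\right)\right) = 51 \cdot 4 \left(\left(-2 - 3\right) - 3\right) = 51 \cdot 4 \left(-5 - 3\right) = 51 \cdot 4 \left(-8\right) = 51 \left(-32\right) = -1632$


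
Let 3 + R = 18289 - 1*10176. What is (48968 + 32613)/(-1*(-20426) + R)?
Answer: 81581/28536 ≈ 2.8589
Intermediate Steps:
R = 8110 (R = -3 + (18289 - 1*10176) = -3 + (18289 - 10176) = -3 + 8113 = 8110)
(48968 + 32613)/(-1*(-20426) + R) = (48968 + 32613)/(-1*(-20426) + 8110) = 81581/(20426 + 8110) = 81581/28536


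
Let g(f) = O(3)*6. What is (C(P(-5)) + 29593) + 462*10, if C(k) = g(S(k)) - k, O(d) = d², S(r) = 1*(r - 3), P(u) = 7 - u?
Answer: 34255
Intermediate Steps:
S(r) = -3 + r (S(r) = 1*(-3 + r) = -3 + r)
g(f) = 54 (g(f) = 3²*6 = 9*6 = 54)
C(k) = 54 - k
(C(P(-5)) + 29593) + 462*10 = ((54 - (7 - 1*(-5))) + 29593) + 462*10 = ((54 - (7 + 5)) + 29593) + 4620 = ((54 - 1*12) + 29593) + 4620 = ((54 - 12) + 29593) + 4620 = (42 + 29593) + 4620 = 29635 + 4620 = 34255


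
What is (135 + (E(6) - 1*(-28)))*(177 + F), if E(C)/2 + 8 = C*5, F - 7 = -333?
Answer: -30843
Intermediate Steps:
F = -326 (F = 7 - 333 = -326)
E(C) = -16 + 10*C (E(C) = -16 + 2*(C*5) = -16 + 2*(5*C) = -16 + 10*C)
(135 + (E(6) - 1*(-28)))*(177 + F) = (135 + ((-16 + 10*6) - 1*(-28)))*(177 - 326) = (135 + ((-16 + 60) + 28))*(-149) = (135 + (44 + 28))*(-149) = (135 + 72)*(-149) = 207*(-149) = -30843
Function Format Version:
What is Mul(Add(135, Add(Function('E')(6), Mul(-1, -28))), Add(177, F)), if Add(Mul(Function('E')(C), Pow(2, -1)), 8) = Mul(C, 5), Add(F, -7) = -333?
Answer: -30843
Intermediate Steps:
F = -326 (F = Add(7, -333) = -326)
Function('E')(C) = Add(-16, Mul(10, C)) (Function('E')(C) = Add(-16, Mul(2, Mul(C, 5))) = Add(-16, Mul(2, Mul(5, C))) = Add(-16, Mul(10, C)))
Mul(Add(135, Add(Function('E')(6), Mul(-1, -28))), Add(177, F)) = Mul(Add(135, Add(Add(-16, Mul(10, 6)), Mul(-1, -28))), Add(177, -326)) = Mul(Add(135, Add(Add(-16, 60), 28)), -149) = Mul(Add(135, Add(44, 28)), -149) = Mul(Add(135, 72), -149) = Mul(207, -149) = -30843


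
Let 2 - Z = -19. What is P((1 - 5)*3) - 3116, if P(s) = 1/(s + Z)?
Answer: -28043/9 ≈ -3115.9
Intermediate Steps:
Z = 21 (Z = 2 - 1*(-19) = 2 + 19 = 21)
P(s) = 1/(21 + s) (P(s) = 1/(s + 21) = 1/(21 + s))
P((1 - 5)*3) - 3116 = 1/(21 + (1 - 5)*3) - 3116 = 1/(21 - 4*3) - 3116 = 1/(21 - 12) - 3116 = 1/9 - 3116 = -28043/9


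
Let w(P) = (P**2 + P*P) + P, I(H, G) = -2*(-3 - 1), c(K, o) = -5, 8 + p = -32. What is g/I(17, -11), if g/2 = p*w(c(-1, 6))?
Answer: -450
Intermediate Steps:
p = -40 (p = -8 - 32 = -40)
I(H, G) = 8 (I(H, G) = -2*(-4) = 8)
w(P) = P + 2*P**2 (w(P) = (P**2 + P**2) + P = 2*P**2 + P = P + 2*P**2)
g = -3600 (g = 2*(-(-200)*(1 + 2*(-5))) = 2*(-(-200)*(1 - 10)) = 2*(-(-200)*(-9)) = 2*(-40*45) = 2*(-1800) = -3600)
g/I(17, -11) = -3600/8 = -3600*1/8 = -450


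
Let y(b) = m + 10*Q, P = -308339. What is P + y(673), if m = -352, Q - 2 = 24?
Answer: -308431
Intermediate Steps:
Q = 26 (Q = 2 + 24 = 26)
y(b) = -92 (y(b) = -352 + 10*26 = -352 + 260 = -92)
P + y(673) = -308339 - 92 = -308431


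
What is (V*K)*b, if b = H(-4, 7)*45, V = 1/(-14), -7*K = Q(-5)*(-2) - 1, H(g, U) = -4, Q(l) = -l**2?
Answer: -90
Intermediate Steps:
K = -7 (K = -(-1*(-5)**2*(-2) - 1)/7 = -(-1*25*(-2) - 1)/7 = -(-25*(-2) - 1)/7 = -(50 - 1)/7 = -1/7*49 = -7)
V = -1/14 ≈ -0.071429
b = -180 (b = -4*45 = -180)
(V*K)*b = -1/14*(-7)*(-180) = (1/2)*(-180) = -90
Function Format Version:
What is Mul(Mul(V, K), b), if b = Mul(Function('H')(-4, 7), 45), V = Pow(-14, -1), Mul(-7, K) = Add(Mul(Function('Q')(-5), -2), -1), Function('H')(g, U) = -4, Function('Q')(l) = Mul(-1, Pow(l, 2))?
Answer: -90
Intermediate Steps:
K = -7 (K = Mul(Rational(-1, 7), Add(Mul(Mul(-1, Pow(-5, 2)), -2), -1)) = Mul(Rational(-1, 7), Add(Mul(Mul(-1, 25), -2), -1)) = Mul(Rational(-1, 7), Add(Mul(-25, -2), -1)) = Mul(Rational(-1, 7), Add(50, -1)) = Mul(Rational(-1, 7), 49) = -7)
V = Rational(-1, 14) ≈ -0.071429
b = -180 (b = Mul(-4, 45) = -180)
Mul(Mul(V, K), b) = Mul(Mul(Rational(-1, 14), -7), -180) = Mul(Rational(1, 2), -180) = -90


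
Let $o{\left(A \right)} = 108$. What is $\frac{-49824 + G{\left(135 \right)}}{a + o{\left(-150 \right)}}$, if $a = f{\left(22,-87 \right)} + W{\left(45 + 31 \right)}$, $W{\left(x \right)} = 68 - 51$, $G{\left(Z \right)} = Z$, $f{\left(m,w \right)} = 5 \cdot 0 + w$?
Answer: $- \frac{49689}{38} \approx -1307.6$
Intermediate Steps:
$f{\left(m,w \right)} = w$ ($f{\left(m,w \right)} = 0 + w = w$)
$W{\left(x \right)} = 17$
$a = -70$ ($a = -87 + 17 = -70$)
$\frac{-49824 + G{\left(135 \right)}}{a + o{\left(-150 \right)}} = \frac{-49824 + 135}{-70 + 108} = - \frac{49689}{38}$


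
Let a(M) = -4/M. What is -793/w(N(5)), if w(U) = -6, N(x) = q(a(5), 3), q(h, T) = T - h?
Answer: 793/6 ≈ 132.17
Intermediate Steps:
N(x) = 19/5 (N(x) = 3 - (-4)/5 = 3 - 1*(-⅘) = 3 + ⅘ = 19/5)
-793/w(N(5)) = -793/(-6) = -793*(-⅙) = 793/6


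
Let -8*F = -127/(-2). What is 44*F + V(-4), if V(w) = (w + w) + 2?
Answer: -1421/4 ≈ -355.25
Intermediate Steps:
V(w) = 2 + 2*w (V(w) = 2*w + 2 = 2 + 2*w)
F = -127/16 (F = -(-127)/(8*(-2)) = -(-127)*(-1)/(8*2) = -⅛*127/2 = -127/16 ≈ -7.9375)
44*F + V(-4) = 44*(-127/16) + (2 + 2*(-4)) = -1397/4 + (2 - 8) = -1397/4 - 6 = -1421/4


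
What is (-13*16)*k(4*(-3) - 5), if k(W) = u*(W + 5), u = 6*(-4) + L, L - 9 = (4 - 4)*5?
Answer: -37440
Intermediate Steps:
L = 9 (L = 9 + (4 - 4)*5 = 9 + 0*5 = 9 + 0 = 9)
u = -15 (u = 6*(-4) + 9 = -24 + 9 = -15)
k(W) = -75 - 15*W (k(W) = -15*(W + 5) = -15*(5 + W) = -75 - 15*W)
(-13*16)*k(4*(-3) - 5) = (-13*16)*(-75 - 15*(4*(-3) - 5)) = -208*(-75 - 15*(-12 - 5)) = -208*(-75 - 15*(-17)) = -208*(-75 + 255) = -208*180 = -37440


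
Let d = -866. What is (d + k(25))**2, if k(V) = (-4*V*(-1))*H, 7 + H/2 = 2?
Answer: 3481956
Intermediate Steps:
H = -10 (H = -14 + 2*2 = -14 + 4 = -10)
k(V) = -40*V (k(V) = (-4*V*(-1))*(-10) = (4*V)*(-10) = -40*V)
(d + k(25))**2 = (-866 - 40*25)**2 = (-866 - 1000)**2 = (-1866)**2 = 3481956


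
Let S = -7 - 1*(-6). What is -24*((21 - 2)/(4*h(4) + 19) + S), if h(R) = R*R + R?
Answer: 640/33 ≈ 19.394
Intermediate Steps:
h(R) = R + R² (h(R) = R² + R = R + R²)
S = -1 (S = -7 + 6 = -1)
-24*((21 - 2)/(4*h(4) + 19) + S) = -24*((21 - 2)/(4*(4*(1 + 4)) + 19) - 1) = -24*(19/(4*(4*5) + 19) - 1) = -24*(19/(4*20 + 19) - 1) = -24*(19/(80 + 19) - 1) = -24*(19/99 - 1) = -24*(-80/99) = 640/33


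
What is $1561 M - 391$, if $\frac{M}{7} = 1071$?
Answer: $11702426$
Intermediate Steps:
$M = 7497$ ($M = 7 \cdot 1071 = 7497$)
$1561 M - 391 = 1561 \cdot 7497 - 391 = 11702817 - 391 = 11702426$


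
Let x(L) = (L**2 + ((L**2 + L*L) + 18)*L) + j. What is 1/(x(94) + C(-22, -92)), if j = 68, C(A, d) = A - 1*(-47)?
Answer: 1/1671789 ≈ 5.9816e-7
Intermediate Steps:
C(A, d) = 47 + A (C(A, d) = A + 47 = 47 + A)
x(L) = 68 + L**2 + L*(18 + 2*L**2) (x(L) = (L**2 + ((L**2 + L*L) + 18)*L) + 68 = (L**2 + ((L**2 + L**2) + 18)*L) + 68 = (L**2 + (2*L**2 + 18)*L) + 68 = (L**2 + (18 + 2*L**2)*L) + 68 = (L**2 + L*(18 + 2*L**2)) + 68 = 68 + L**2 + L*(18 + 2*L**2))
1/(x(94) + C(-22, -92)) = 1/((68 + 94**2 + 2*94**3 + 18*94) + (47 - 22)) = 1/((68 + 8836 + 2*830584 + 1692) + 25) = 1/((68 + 8836 + 1661168 + 1692) + 25) = 1/(1671764 + 25) = 1/1671789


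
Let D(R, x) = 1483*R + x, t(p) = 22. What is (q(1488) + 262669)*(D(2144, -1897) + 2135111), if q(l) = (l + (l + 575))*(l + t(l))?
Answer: 29882603352114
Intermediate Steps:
D(R, x) = x + 1483*R
q(l) = (22 + l)*(575 + 2*l) (q(l) = (l + (l + 575))*(l + 22) = (l + (575 + l))*(22 + l) = (575 + 2*l)*(22 + l) = (22 + l)*(575 + 2*l))
(q(1488) + 262669)*(D(2144, -1897) + 2135111) = ((12650 + 2*1488**2 + 619*1488) + 262669)*((-1897 + 1483*2144) + 2135111) = ((12650 + 2*2214144 + 921072) + 262669)*((-1897 + 3179552) + 2135111) = ((12650 + 4428288 + 921072) + 262669)*(3177655 + 2135111) = (5362010 + 262669)*5312766 = 5624679*5312766 = 29882603352114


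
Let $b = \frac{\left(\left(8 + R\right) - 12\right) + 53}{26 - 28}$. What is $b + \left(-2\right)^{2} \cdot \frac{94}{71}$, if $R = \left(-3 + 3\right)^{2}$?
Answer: $- \frac{2727}{142} \approx -19.204$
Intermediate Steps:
$R = 0$ ($R = 0^{2} = 0$)
$b = - \frac{49}{2}$ ($b = \frac{\left(\left(8 + 0\right) - 12\right) + 53}{26 - 28} = \frac{\left(8 - 12\right) + 53}{-2} = \left(-4 + 53\right) \left(- \frac{1}{2}\right) = 49 \left(- \frac{1}{2}\right) = - \frac{49}{2} \approx -24.5$)
$b + \left(-2\right)^{2} \cdot \frac{94}{71} = - \frac{49}{2} + \left(-2\right)^{2} \cdot \frac{94}{71} = - \frac{49}{2} + 4 \cdot 94 \cdot \frac{1}{71} = - \frac{49}{2} + 4 \cdot \frac{94}{71} = - \frac{49}{2} + \frac{376}{71} = - \frac{2727}{142}$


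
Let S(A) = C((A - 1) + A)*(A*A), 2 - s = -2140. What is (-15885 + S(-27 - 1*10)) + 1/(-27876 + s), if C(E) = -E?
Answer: 2233453859/25734 ≈ 86790.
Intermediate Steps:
s = 2142 (s = 2 - 1*(-2140) = 2 + 2140 = 2142)
S(A) = A**2*(1 - 2*A) (S(A) = (-((A - 1) + A))*(A*A) = (-((-1 + A) + A))*A**2 = (-(-1 + 2*A))*A**2 = (1 - 2*A)*A**2 = A**2*(1 - 2*A))
(-15885 + S(-27 - 1*10)) + 1/(-27876 + s) = (-15885 + (-27 - 1*10)**2*(1 - 2*(-27 - 1*10))) + 1/(-27876 + 2142) = (-15885 + (-27 - 10)**2*(1 - 2*(-27 - 10))) + 1/(-25734) = (-15885 + (-37)**2*(1 - 2*(-37))) - 1/25734 = (-15885 + 1369*(1 + 74)) - 1/25734 = (-15885 + 1369*75) - 1/25734 = (-15885 + 102675) - 1/25734 = 86790 - 1/25734 = 2233453859/25734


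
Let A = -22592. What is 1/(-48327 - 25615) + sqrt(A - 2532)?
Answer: -1/73942 + 2*I*sqrt(6281) ≈ -1.3524e-5 + 158.51*I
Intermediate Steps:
1/(-48327 - 25615) + sqrt(A - 2532) = 1/(-48327 - 25615) + sqrt(-22592 - 2532) = 1/(-73942) + sqrt(-25124) = -1/73942 + 2*I*sqrt(6281)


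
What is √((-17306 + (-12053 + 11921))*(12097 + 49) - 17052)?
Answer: 10*I*√2118190 ≈ 14554.0*I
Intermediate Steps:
√((-17306 + (-12053 + 11921))*(12097 + 49) - 17052) = √((-17306 - 132)*12146 - 17052) = √(-17438*12146 - 17052) = √(-211801948 - 17052) = √(-211819000) = 10*I*√2118190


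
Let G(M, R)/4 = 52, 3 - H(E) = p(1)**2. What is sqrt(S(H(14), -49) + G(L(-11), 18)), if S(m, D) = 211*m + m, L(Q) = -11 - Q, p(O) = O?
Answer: 2*sqrt(158) ≈ 25.140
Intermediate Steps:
H(E) = 2 (H(E) = 3 - 1*1**2 = 3 - 1*1 = 3 - 1 = 2)
S(m, D) = 212*m
G(M, R) = 208 (G(M, R) = 4*52 = 208)
sqrt(S(H(14), -49) + G(L(-11), 18)) = sqrt(212*2 + 208) = sqrt(424 + 208) = sqrt(632) = 2*sqrt(158)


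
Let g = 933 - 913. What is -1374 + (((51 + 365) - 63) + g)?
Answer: -1001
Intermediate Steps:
g = 20
-1374 + (((51 + 365) - 63) + g) = -1374 + (((51 + 365) - 63) + 20) = -1374 + ((416 - 63) + 20) = -1374 + (353 + 20) = -1374 + 373 = -1001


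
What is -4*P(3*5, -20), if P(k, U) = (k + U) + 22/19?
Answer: 292/19 ≈ 15.368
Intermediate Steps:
P(k, U) = 22/19 + U + k (P(k, U) = (U + k) + 22*(1/19) = (U + k) + 22/19 = 22/19 + U + k)
-4*P(3*5, -20) = -4*(22/19 - 20 + 3*5) = -4*(22/19 - 20 + 15) = -4*(-73/19) = 292/19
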